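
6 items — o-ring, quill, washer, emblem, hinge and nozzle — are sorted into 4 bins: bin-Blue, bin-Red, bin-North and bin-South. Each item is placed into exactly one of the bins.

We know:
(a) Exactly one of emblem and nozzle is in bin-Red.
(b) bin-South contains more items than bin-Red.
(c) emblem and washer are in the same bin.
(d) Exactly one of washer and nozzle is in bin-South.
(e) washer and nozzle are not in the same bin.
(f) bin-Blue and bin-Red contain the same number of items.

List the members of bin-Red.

bin-Red = {nozzle}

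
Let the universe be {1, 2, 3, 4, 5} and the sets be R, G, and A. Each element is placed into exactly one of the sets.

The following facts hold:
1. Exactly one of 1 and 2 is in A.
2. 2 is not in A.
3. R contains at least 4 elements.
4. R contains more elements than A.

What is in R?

From (2): 2 ∉ A.
(1) (exactly one): 1 ∈ A.
(3): only 4 candidates remain for R, so all are in.

R = {2, 3, 4, 5}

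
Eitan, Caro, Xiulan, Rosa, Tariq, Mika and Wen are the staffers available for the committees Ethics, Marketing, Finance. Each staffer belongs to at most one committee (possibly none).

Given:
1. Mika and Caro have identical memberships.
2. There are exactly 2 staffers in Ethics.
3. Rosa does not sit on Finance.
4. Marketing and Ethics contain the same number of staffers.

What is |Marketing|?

2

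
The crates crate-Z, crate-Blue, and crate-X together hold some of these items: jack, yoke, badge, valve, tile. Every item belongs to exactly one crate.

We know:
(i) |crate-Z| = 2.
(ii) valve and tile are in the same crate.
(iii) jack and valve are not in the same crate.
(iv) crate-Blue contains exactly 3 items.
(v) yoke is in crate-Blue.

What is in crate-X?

crate-X = {}

From (v): yoke ∈ crate-Blue.
Suppose jack ∈ crate-X: no assignment then satisfies all the clues, so jack ∉ crate-X.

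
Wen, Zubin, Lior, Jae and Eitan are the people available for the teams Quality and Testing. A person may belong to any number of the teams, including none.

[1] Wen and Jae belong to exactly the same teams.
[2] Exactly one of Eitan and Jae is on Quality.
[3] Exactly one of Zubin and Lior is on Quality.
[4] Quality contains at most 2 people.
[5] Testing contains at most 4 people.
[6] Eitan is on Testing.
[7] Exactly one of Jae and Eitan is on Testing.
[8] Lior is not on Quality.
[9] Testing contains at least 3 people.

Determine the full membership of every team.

Quality = {Eitan, Zubin}; Testing = {Eitan, Lior, Zubin}

From (6): Eitan ∈ Testing.
From (8): Lior ∉ Quality.
(3) (exactly one): Zubin ∈ Quality.
(7) (exactly one): Jae ∉ Testing.
(1): Wen matches Jae: Wen ∉ Testing.
(9): only 3 candidates remain for Testing, so all are in.
Suppose Wen ∈ Quality: no assignment then satisfies all the clues, so Wen ∉ Quality.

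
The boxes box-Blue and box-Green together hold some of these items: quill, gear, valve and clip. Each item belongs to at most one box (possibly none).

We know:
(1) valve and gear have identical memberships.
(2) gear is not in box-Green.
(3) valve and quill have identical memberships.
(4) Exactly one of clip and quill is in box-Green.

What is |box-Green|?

1

From (2): gear ∉ box-Green.
(1): valve matches gear: valve ∉ box-Green.
(3): quill matches valve: quill ∉ box-Green.
(4) (exactly one): clip ∈ box-Green.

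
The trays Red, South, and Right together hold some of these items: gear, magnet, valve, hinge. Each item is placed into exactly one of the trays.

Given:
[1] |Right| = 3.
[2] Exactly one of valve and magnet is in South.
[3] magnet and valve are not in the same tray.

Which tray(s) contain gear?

gear: Right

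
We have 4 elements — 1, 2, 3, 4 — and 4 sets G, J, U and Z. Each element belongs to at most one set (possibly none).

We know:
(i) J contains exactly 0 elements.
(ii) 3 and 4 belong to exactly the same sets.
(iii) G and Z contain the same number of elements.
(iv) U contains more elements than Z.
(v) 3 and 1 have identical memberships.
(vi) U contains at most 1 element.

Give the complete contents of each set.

G = {}; J = {}; U = {2}; Z = {}

(i): J already has 0, so the rest are out.
Suppose 1 ∈ G: no assignment then satisfies all the clues, so 1 ∉ G.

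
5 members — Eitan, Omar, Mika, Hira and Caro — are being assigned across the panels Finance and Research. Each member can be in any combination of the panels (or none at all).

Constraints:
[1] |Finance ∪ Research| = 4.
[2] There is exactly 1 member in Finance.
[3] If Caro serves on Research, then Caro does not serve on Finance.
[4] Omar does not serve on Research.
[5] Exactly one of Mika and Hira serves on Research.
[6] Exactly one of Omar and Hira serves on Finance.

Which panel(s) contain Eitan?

Eitan: Research

From (4): Omar ∉ Research.
Suppose Eitan ∈ Finance: no assignment then satisfies all the clues, so Eitan ∉ Finance.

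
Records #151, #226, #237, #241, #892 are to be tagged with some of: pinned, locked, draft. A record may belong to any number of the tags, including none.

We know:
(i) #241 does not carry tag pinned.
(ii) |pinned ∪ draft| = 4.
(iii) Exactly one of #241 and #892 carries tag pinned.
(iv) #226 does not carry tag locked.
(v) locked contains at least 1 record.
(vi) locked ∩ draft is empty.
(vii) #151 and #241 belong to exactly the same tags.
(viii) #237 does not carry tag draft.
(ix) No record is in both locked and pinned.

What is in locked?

locked = {#237}

From (i): #241 ∉ pinned.
From (iv): #226 ∉ locked.
From (viii): #237 ∉ draft.
(iii) (exactly one): #892 ∈ pinned.
(vii): #151 matches #241: #151 ∉ pinned.
(ix) (disjoint): #892 ∉ locked.
Suppose #151 ∈ locked: no assignment then satisfies all the clues, so #151 ∉ locked.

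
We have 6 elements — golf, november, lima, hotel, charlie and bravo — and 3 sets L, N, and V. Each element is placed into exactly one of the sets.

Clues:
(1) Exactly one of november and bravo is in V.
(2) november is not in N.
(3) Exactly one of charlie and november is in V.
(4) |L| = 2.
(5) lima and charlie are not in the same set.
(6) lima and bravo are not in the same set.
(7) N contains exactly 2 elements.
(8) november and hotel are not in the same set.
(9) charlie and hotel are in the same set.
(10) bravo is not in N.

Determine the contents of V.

V = {lima, november}

From (2): november ∉ N.
From (10): bravo ∉ N.
Suppose golf ∈ V: no assignment then satisfies all the clues, so golf ∉ V.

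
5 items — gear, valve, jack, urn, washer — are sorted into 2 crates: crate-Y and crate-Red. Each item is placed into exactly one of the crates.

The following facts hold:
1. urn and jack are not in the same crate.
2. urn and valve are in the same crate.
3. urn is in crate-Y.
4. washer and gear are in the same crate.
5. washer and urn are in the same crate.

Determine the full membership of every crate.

crate-Y = {gear, urn, valve, washer}; crate-Red = {jack}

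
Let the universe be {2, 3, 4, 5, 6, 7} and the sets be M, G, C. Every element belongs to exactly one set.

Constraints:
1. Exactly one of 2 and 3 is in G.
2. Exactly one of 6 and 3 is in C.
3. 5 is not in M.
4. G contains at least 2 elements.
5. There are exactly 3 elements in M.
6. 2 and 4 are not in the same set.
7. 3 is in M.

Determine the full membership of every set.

M = {3, 4, 7}; G = {2, 5}; C = {6}

From (3): 5 ∉ M.
From (7): 3 ∈ M.
(1) (exactly one): 2 ∈ G.
(2) (exactly one): 6 ∈ C.
(5): only 3 candidates remain for M, so all are in.
(4): only 2 candidates remain for G, so all are in.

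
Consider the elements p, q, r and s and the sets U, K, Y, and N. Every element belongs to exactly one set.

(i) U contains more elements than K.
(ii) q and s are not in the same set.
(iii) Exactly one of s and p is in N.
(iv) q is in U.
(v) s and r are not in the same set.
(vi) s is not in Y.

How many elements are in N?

From (iv): q ∈ U.
From (vi): s ∉ Y.
(ii): s ∉ U.
Suppose r ∈ N: no assignment then satisfies all the clues, so r ∉ N.

1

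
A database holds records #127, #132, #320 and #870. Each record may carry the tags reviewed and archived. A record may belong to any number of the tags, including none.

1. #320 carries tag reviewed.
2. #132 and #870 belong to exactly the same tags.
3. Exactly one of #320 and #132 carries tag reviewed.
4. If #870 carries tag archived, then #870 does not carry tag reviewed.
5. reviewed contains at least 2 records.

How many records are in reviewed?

From (1): #320 ∈ reviewed.
(3) (exactly one): #132 ∉ reviewed.
(2): #870 matches #132: #870 ∉ reviewed.
(5): only 2 candidates remain for reviewed, so all are in.

2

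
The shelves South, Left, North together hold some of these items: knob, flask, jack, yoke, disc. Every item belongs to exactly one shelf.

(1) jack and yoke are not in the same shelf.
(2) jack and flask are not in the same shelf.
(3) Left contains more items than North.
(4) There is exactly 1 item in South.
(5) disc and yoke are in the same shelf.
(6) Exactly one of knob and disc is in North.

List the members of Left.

Left = {disc, flask, yoke}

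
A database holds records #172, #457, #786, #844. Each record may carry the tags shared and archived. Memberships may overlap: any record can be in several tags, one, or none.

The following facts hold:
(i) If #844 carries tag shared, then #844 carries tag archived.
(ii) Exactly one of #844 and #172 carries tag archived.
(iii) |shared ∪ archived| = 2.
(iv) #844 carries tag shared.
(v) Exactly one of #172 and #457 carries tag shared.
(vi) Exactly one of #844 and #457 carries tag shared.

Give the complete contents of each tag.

shared = {#172, #844}; archived = {#844}

From (iv): #844 ∈ shared.
(i): #844 ∈ archived.
(ii) (exactly one): #172 ∉ archived.
(vi) (exactly one): #457 ∉ shared.
(v) (exactly one): #172 ∈ shared.
Suppose #457 ∈ archived: no assignment then satisfies all the clues, so #457 ∉ archived.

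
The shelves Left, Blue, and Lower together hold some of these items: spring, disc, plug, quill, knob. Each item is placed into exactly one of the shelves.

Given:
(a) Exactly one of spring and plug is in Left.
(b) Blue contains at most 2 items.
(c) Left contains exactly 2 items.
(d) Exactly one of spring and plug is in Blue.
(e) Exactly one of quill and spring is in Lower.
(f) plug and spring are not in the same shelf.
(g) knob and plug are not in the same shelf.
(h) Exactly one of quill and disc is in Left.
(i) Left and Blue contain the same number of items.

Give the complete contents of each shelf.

Left = {disc, plug}; Blue = {knob, spring}; Lower = {quill}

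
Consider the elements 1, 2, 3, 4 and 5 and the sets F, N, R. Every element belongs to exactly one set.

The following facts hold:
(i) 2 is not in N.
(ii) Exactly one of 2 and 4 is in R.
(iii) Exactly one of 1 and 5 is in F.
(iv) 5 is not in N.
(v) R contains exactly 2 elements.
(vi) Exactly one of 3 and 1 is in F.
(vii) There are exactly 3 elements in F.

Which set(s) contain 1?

1: R

From (i): 2 ∉ N.
From (iv): 5 ∉ N.
Suppose 1 ∈ F: no assignment then satisfies all the clues, so 1 ∉ F.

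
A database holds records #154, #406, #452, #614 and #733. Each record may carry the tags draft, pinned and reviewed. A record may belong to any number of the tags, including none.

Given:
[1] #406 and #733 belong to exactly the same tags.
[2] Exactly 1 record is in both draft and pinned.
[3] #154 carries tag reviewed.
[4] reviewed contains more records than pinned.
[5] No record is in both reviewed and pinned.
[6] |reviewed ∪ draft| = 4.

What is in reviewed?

From (3): #154 ∈ reviewed.
(5) (disjoint): #154 ∉ pinned.
Suppose #406 ∉ reviewed: no assignment then satisfies all the clues, so #406 ∈ reviewed.

reviewed = {#154, #406, #733}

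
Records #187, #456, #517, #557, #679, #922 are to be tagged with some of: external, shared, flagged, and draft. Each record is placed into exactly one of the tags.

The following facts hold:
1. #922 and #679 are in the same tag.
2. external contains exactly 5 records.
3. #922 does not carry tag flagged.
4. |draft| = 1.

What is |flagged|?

0

From (3): #922 ∉ flagged.
(1): #679 matches #922: #679 ∉ flagged.
Suppose #187 ∈ shared: no assignment then satisfies all the clues, so #187 ∉ shared.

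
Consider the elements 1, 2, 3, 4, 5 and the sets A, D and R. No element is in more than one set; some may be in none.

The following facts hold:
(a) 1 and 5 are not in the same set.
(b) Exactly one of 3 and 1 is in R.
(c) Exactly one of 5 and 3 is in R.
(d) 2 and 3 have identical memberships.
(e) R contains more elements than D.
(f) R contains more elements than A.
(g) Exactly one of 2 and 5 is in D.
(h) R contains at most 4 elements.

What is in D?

D = {5}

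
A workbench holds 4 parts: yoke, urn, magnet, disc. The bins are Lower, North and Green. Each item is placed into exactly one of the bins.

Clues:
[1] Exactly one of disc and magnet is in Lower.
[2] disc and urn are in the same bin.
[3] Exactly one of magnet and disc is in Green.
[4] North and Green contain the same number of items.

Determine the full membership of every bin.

Lower = {disc, urn}; North = {yoke}; Green = {magnet}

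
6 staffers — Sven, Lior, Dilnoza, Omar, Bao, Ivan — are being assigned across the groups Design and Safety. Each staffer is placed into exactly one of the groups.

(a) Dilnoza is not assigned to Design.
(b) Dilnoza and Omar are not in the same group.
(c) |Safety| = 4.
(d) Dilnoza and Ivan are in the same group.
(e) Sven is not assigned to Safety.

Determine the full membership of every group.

Design = {Omar, Sven}; Safety = {Bao, Dilnoza, Ivan, Lior}

From (a): Dilnoza ∉ Design.
From (e): Sven ∉ Safety.
(d): Ivan matches Dilnoza: Ivan ∉ Design.
Only one group left: Sven ∈ Design.
Only one group left: Dilnoza ∈ Safety.
Only one group left: Ivan ∈ Safety.
(b): Omar ∉ Safety.
(c): only 4 candidates remain for Safety, so all are in.
Only one group left: Omar ∈ Design.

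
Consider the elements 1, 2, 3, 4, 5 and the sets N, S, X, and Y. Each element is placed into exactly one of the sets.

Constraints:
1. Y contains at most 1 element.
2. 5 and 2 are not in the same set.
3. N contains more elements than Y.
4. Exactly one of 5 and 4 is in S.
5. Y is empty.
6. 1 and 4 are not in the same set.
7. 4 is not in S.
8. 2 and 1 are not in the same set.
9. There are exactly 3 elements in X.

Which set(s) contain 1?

1: N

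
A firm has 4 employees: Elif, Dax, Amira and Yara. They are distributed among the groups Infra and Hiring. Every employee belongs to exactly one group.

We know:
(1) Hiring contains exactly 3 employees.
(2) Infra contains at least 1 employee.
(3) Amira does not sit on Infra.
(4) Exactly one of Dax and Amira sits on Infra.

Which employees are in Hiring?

From (3): Amira ∉ Infra.
(4) (exactly one): Dax ∈ Infra.
Only one group left: Amira ∈ Hiring.
(1): only 3 candidates remain for Hiring, so all are in.

Hiring = {Amira, Elif, Yara}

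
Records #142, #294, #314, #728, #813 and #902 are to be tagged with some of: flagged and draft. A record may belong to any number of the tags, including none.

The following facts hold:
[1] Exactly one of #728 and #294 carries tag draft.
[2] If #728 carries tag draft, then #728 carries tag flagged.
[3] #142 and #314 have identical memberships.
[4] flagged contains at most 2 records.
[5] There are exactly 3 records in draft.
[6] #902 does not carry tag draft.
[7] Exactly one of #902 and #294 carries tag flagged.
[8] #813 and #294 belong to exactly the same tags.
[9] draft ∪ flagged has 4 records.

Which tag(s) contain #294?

#294: none

From (6): #902 ∉ draft.
Suppose #294 ∈ flagged: no assignment then satisfies all the clues, so #294 ∉ flagged.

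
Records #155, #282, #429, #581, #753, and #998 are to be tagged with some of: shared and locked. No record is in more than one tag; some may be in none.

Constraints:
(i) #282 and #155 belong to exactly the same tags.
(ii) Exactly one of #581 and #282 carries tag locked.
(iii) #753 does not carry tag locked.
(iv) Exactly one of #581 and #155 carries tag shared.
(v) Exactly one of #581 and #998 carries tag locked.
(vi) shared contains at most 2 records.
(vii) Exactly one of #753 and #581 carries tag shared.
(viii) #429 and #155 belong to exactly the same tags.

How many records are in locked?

From (iii): #753 ∉ locked.
Suppose #155 ∈ shared: no assignment then satisfies all the clues, so #155 ∉ shared.

4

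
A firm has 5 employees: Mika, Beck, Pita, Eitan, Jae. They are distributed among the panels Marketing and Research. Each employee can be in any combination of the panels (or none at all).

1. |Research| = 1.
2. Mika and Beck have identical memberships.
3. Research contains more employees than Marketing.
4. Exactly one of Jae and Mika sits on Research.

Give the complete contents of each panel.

Marketing = {}; Research = {Jae}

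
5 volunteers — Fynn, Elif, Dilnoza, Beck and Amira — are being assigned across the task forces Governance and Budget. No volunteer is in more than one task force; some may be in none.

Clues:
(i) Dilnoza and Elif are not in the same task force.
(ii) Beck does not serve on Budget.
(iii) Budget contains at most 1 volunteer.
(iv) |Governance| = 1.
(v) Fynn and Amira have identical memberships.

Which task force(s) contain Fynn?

Fynn: none

From (ii): Beck ∉ Budget.
Suppose Fynn ∈ Governance: no assignment then satisfies all the clues, so Fynn ∉ Governance.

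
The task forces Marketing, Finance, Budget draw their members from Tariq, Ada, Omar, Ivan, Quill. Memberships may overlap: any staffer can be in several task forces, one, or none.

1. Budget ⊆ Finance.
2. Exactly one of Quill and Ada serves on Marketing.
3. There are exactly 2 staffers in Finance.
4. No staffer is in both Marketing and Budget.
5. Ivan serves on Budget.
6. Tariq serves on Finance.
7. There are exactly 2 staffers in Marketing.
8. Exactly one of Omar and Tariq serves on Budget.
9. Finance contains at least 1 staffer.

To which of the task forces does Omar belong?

From (5): Ivan ∈ Budget.
From (6): Tariq ∈ Finance.
(1) with Ivan ∈ Budget: Ivan ∈ Finance.
(3): Finance already has 2, so the rest are out.
(4) (disjoint): Ivan ∉ Marketing.
(1) contrapositive: Ada ∉ Budget.
(1) contrapositive: Omar ∉ Budget.
(1) contrapositive: Quill ∉ Budget.
(8) (exactly one): Tariq ∈ Budget.
(4) (disjoint): Tariq ∉ Marketing.
Suppose Omar ∉ Marketing: no assignment then satisfies all the clues, so Omar ∈ Marketing.

Omar: Marketing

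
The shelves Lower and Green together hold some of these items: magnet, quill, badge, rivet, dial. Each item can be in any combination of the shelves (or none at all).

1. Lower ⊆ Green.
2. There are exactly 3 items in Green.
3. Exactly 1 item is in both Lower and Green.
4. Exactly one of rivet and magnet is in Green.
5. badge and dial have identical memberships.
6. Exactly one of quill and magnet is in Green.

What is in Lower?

Lower = {magnet}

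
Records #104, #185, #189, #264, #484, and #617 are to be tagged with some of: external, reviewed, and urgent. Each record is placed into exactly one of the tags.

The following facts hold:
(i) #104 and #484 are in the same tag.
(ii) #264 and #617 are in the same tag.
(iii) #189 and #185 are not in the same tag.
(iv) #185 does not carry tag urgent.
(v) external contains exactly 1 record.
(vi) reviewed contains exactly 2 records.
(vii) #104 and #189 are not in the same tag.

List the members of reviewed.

reviewed = {#104, #484}

From (iv): #185 ∉ urgent.
Suppose #104 ∉ reviewed: no assignment then satisfies all the clues, so #104 ∈ reviewed.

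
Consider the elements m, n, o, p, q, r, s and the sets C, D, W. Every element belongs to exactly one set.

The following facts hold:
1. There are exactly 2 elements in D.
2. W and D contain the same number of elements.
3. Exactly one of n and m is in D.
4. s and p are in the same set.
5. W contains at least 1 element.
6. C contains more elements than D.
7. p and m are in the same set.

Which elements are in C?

C = {m, p, s}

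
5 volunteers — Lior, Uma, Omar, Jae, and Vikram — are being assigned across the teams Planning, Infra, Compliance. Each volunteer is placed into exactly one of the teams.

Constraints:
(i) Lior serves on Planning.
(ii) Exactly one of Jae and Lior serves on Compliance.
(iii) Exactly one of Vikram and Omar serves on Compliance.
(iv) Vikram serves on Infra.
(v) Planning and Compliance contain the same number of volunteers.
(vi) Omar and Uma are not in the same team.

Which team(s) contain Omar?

From (i): Lior ∈ Planning.
From (iv): Vikram ∈ Infra.
(ii) (exactly one): Jae ∈ Compliance.
(iii) (exactly one): Omar ∈ Compliance.
(vi): Uma ∉ Compliance.

Omar: Compliance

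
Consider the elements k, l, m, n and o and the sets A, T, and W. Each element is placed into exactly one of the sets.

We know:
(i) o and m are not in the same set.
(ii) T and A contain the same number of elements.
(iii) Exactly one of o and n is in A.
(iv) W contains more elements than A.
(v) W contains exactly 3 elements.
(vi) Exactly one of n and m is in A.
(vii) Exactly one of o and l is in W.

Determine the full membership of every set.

A = {n}; T = {o}; W = {k, l, m}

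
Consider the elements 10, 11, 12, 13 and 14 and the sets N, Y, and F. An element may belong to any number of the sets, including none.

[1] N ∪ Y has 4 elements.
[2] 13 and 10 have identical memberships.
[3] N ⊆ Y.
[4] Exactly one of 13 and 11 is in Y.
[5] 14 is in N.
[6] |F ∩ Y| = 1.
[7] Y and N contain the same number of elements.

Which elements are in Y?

Y = {10, 12, 13, 14}

From (5): 14 ∈ N.
(3) with 14 ∈ N: 14 ∈ Y.
Suppose 10 ∉ Y: no assignment then satisfies all the clues, so 10 ∈ Y.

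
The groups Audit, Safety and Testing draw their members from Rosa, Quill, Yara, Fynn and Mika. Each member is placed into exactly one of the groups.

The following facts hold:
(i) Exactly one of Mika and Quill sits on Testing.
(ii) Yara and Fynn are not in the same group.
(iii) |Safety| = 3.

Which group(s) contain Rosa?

Rosa: Safety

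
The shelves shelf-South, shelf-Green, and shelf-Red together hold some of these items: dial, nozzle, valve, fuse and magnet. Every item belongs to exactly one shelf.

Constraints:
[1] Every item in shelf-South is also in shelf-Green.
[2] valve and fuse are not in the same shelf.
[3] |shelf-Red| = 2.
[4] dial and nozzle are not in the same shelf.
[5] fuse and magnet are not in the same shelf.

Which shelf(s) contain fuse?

fuse: shelf-Red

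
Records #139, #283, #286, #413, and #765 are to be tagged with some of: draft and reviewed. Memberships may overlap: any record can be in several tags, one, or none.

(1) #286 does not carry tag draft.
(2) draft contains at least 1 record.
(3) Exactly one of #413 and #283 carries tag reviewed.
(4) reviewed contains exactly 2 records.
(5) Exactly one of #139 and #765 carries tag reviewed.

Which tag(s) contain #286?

#286: none

From (1): #286 ∉ draft.
Suppose #286 ∈ reviewed: no assignment then satisfies all the clues, so #286 ∉ reviewed.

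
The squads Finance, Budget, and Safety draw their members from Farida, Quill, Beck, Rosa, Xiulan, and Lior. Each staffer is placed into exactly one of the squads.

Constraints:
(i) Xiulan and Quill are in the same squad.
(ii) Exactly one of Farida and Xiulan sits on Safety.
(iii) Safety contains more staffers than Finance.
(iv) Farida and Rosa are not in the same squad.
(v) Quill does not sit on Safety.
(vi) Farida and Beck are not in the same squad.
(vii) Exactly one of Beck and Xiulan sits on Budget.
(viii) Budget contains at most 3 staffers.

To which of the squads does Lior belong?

Lior: Safety

From (v): Quill ∉ Safety.
(i): Xiulan matches Quill: Xiulan ∉ Safety.
(ii) (exactly one): Farida ∈ Safety.
(iv): Rosa ∉ Safety.
(vi): Beck ∉ Safety.
Suppose Lior ∈ Finance: no assignment then satisfies all the clues, so Lior ∉ Finance.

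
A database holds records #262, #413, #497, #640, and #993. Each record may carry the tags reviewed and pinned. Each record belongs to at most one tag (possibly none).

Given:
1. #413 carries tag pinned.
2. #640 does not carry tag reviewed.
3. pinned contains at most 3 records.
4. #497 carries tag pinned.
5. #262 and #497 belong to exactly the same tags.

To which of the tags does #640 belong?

#640: none

From (1): #413 ∈ pinned.
From (2): #640 ∉ reviewed.
From (4): #497 ∈ pinned.
(5): #262 matches #497: #262 ∉ reviewed.
(5): #262 matches #497: #262 ∈ pinned.
(3): pinned already has 3, so the rest are out.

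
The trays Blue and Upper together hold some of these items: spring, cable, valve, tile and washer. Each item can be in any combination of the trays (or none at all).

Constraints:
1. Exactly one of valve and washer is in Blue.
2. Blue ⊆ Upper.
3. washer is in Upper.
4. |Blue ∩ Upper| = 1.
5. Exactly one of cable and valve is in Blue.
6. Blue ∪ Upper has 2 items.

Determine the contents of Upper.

Upper = {valve, washer}

From (3): washer ∈ Upper.
Suppose spring ∈ Upper: no assignment then satisfies all the clues, so spring ∉ Upper.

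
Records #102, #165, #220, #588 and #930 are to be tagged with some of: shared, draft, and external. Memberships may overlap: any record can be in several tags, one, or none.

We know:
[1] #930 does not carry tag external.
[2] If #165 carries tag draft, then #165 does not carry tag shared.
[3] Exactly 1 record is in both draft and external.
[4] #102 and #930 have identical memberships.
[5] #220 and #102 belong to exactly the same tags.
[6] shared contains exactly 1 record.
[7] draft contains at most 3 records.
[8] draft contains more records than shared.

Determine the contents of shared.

shared = {#588}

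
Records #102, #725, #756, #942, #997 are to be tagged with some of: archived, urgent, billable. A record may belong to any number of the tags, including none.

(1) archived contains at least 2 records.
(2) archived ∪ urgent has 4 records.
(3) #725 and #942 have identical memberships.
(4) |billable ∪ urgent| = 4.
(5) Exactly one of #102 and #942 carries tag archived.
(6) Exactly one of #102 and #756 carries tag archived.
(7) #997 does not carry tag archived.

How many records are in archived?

3

From (7): #997 ∉ archived.
Suppose #102 ∈ archived: no assignment then satisfies all the clues, so #102 ∉ archived.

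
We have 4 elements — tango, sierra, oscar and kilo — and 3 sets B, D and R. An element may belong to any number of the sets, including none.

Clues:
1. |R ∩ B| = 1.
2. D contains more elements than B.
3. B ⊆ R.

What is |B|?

1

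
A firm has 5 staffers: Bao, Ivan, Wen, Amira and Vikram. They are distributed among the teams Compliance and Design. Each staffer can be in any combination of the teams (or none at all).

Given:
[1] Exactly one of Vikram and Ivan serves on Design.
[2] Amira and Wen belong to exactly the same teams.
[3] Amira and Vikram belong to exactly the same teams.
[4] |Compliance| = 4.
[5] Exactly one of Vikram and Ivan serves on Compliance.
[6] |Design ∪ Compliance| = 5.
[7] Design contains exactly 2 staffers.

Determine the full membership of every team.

Compliance = {Amira, Bao, Vikram, Wen}; Design = {Bao, Ivan}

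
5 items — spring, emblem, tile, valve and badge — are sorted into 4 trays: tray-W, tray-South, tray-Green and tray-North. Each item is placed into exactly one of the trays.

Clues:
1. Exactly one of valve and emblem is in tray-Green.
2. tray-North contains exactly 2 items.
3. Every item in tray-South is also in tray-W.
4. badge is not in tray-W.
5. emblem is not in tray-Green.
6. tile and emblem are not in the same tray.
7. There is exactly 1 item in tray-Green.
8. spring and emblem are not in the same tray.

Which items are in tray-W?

tray-W = {spring, tile}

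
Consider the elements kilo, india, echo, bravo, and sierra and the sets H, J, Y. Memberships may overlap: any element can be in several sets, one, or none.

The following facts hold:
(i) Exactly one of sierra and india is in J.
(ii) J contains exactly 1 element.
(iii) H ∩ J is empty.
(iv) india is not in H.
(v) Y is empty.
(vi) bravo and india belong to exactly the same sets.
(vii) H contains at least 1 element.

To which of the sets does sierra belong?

From (iv): india ∉ H.
(v): Y already has 0, so the rest are out.
(vi): bravo matches india: bravo ∉ H.
Suppose sierra ∈ H: no assignment then satisfies all the clues, so sierra ∉ H.

sierra: J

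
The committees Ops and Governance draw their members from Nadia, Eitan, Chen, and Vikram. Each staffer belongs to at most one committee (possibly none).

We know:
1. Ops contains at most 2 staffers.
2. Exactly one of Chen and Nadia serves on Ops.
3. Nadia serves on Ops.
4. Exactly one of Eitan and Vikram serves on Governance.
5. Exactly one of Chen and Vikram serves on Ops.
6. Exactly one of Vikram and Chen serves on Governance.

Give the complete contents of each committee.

Ops = {Nadia, Vikram}; Governance = {Chen, Eitan}

From (3): Nadia ∈ Ops.
(2) (exactly one): Chen ∉ Ops.
(5) (exactly one): Vikram ∈ Ops.
(6) (exactly one): Chen ∈ Governance.
(1): Ops already has 2, so the rest are out.
(4) (exactly one): Eitan ∈ Governance.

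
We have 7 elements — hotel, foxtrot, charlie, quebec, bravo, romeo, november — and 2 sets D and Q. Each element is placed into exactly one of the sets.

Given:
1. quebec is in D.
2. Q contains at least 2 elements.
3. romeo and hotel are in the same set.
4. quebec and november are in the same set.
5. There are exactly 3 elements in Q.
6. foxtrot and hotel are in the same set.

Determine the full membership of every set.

D = {bravo, charlie, november, quebec}; Q = {foxtrot, hotel, romeo}

From (1): quebec ∈ D.
(4): november matches quebec: november ∈ D.
Suppose hotel ∈ D: no assignment then satisfies all the clues, so hotel ∉ D.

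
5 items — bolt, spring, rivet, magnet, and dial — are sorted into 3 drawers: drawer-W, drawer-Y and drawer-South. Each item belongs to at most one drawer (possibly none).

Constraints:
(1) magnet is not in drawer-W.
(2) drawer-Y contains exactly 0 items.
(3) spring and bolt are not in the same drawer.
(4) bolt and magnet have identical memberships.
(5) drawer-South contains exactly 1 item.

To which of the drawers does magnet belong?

From (1): magnet ∉ drawer-W.
(2): drawer-Y already has 0, so the rest are out.
(4): bolt matches magnet: bolt ∉ drawer-W.
Suppose magnet ∈ drawer-South: no assignment then satisfies all the clues, so magnet ∉ drawer-South.

magnet: none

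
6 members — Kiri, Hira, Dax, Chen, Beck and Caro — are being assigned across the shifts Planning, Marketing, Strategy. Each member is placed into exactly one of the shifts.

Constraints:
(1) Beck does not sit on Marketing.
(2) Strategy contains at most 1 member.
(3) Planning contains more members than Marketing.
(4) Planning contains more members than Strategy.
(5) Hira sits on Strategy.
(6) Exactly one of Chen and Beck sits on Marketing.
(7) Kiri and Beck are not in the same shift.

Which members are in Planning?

Planning = {Beck, Caro, Dax}

From (1): Beck ∉ Marketing.
From (5): Hira ∈ Strategy.
(2): Strategy already has 1, so the rest are out.
(6) (exactly one): Chen ∈ Marketing.
Only one shift left: Beck ∈ Planning.
(7): Kiri ∉ Planning.
Only one shift left: Kiri ∈ Marketing.
Suppose Dax ∉ Planning: no assignment then satisfies all the clues, so Dax ∈ Planning.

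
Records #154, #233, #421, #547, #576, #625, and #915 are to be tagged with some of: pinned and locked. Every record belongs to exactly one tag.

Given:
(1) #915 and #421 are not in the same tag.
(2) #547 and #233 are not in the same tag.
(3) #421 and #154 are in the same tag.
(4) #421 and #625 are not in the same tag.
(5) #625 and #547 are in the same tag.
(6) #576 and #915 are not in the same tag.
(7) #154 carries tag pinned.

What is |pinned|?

4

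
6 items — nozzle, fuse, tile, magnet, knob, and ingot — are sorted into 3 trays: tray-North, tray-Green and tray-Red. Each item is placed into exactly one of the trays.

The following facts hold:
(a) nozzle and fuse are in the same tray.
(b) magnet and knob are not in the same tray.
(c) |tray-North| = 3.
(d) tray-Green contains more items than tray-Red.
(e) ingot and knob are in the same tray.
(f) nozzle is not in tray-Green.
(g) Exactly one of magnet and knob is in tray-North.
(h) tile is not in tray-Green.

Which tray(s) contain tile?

tile: tray-Red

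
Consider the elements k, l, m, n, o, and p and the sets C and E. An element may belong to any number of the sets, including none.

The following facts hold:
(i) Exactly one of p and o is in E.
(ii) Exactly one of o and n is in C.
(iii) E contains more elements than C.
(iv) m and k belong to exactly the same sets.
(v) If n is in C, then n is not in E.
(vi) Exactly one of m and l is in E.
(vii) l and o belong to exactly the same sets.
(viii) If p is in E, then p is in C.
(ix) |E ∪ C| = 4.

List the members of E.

E = {k, m, p}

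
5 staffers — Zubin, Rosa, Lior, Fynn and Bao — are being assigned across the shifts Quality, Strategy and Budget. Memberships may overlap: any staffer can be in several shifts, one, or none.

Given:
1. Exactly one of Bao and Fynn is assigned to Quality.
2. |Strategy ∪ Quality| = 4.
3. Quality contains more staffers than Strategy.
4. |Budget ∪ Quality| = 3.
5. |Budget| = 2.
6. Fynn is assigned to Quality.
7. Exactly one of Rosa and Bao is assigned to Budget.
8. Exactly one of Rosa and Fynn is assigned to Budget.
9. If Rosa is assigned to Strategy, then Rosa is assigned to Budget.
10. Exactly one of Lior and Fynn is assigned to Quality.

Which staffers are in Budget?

Budget = {Rosa, Zubin}

From (6): Fynn ∈ Quality.
(1) (exactly one): Bao ∉ Quality.
(10) (exactly one): Lior ∉ Quality.
Suppose Zubin ∉ Budget: no assignment then satisfies all the clues, so Zubin ∈ Budget.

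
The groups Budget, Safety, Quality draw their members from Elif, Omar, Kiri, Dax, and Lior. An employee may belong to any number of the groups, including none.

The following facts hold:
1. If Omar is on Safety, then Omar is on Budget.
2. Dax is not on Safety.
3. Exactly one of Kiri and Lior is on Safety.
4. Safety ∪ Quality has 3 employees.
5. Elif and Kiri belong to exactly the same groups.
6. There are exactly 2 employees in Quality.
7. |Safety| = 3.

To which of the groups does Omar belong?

Omar: Budget, Safety

From (2): Dax ∉ Safety.
Suppose Omar ∉ Budget: no assignment then satisfies all the clues, so Omar ∈ Budget.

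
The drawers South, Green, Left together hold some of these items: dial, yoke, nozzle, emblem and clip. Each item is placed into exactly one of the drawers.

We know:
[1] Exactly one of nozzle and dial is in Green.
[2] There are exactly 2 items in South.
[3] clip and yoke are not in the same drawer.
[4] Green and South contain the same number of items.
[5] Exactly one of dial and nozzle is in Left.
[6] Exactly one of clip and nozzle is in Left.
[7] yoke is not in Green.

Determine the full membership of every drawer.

South = {emblem, yoke}; Green = {clip, dial}; Left = {nozzle}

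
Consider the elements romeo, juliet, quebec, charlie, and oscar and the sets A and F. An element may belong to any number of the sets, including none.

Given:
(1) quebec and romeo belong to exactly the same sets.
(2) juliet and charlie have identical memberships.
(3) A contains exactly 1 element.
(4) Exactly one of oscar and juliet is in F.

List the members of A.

A = {oscar}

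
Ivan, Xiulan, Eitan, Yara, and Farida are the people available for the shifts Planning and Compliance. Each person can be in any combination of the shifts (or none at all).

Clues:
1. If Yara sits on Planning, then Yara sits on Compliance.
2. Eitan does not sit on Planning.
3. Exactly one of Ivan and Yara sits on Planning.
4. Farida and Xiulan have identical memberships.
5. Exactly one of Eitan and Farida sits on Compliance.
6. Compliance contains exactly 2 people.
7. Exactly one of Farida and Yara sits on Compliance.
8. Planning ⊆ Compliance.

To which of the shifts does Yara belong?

Yara: Compliance, Planning

From (2): Eitan ∉ Planning.
Suppose Yara ∉ Planning: no assignment then satisfies all the clues, so Yara ∈ Planning.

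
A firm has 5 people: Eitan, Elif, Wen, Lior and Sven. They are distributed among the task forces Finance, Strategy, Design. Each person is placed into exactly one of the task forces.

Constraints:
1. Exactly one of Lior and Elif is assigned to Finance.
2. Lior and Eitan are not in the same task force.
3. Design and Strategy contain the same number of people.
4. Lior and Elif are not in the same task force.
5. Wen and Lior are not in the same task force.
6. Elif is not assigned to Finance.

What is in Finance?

Finance = {Lior}

From (6): Elif ∉ Finance.
(1) (exactly one): Lior ∈ Finance.
(2): Eitan ∉ Finance.
(5): Wen ∉ Finance.
Suppose Sven ∈ Finance: no assignment then satisfies all the clues, so Sven ∉ Finance.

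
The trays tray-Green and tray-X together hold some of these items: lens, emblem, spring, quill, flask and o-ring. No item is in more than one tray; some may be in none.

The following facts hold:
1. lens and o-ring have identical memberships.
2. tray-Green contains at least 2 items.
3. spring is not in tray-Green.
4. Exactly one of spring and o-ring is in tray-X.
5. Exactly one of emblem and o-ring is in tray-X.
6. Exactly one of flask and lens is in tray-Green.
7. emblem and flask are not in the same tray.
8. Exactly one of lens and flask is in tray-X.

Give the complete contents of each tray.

From (3): spring ∉ tray-Green.
Suppose lens ∈ tray-Green: no assignment then satisfies all the clues, so lens ∉ tray-Green.

tray-Green = {flask, quill}; tray-X = {lens, o-ring}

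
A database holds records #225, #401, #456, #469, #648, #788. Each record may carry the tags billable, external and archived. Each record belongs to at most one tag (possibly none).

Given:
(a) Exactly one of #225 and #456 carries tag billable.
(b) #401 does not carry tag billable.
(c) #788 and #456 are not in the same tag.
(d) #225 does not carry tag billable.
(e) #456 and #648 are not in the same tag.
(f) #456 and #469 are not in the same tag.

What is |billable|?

1

From (b): #401 ∉ billable.
From (d): #225 ∉ billable.
(a) (exactly one): #456 ∈ billable.
(c): #788 ∉ billable.
(e): #648 ∉ billable.
(f): #469 ∉ billable.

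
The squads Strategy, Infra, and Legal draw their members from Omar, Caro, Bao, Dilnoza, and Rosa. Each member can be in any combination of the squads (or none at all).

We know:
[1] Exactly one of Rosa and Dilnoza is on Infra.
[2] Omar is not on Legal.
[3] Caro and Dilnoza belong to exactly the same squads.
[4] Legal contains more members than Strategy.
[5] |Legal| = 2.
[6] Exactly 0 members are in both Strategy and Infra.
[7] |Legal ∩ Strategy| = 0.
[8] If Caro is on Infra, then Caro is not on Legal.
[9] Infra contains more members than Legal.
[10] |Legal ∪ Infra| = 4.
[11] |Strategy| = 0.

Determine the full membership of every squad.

Strategy = {}; Infra = {Bao, Caro, Dilnoza}; Legal = {Bao, Rosa}

From (2): Omar ∉ Legal.
(11): Strategy already has 0, so the rest are out.
Suppose Omar ∈ Infra: no assignment then satisfies all the clues, so Omar ∉ Infra.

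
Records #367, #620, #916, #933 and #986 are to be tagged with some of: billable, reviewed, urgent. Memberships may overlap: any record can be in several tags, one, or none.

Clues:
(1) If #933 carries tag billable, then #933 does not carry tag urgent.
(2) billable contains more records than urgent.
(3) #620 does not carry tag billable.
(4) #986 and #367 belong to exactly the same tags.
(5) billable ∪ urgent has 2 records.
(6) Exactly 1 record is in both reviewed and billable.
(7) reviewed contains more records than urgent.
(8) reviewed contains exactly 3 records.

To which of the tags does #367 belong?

#367: reviewed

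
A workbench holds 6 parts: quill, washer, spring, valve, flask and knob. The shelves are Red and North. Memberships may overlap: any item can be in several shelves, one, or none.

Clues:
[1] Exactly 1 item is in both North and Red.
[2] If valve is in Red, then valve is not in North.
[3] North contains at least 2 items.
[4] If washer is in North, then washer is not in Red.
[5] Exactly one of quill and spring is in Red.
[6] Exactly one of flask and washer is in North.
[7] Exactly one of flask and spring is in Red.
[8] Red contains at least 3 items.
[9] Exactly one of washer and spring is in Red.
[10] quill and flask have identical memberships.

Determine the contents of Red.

Red = {knob, spring, valve}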